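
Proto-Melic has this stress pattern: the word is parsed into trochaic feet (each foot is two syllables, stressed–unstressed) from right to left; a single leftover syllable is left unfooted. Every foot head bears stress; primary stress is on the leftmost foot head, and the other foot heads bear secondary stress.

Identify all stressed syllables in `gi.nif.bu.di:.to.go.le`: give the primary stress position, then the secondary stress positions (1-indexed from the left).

primary 2, secondary 4, 6

Parse right to left into trochaic (ˈσσ) feet: gi (ˈnif.bu) (ˈdi:.to) (ˈgo.le). Syllable 1 is left unfooted.
Foot heads (stressed positions): 2, 4, 6.
End Rule Leftmost: primary stress on the leftmost head = syllable 2.
Secondary stress on 4, 6: gi.ˈnif.bu.ˌdi:.to.ˌgo.le.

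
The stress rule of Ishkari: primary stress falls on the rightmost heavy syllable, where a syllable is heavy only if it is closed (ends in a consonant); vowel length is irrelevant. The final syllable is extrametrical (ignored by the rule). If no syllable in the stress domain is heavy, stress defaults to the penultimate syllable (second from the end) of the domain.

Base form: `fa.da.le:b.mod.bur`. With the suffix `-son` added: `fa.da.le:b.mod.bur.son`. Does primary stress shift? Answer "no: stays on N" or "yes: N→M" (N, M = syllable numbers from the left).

Base `fa.da.le:b.mod.bur` (5 syllables):
  The final syllable (5, bur) is extrametrical; the stress domain is syllables 1–4.
  Weights: 1 fa L, 2 da L, 3 le:b H, 4 mod H.
  Heavy syllables in the domain: 3, 4. The rightmost is syllable 4 (mod).
  → primary stress on syllable 4.
Suffixed `fa.da.le:b.mod.bur.son` (6 syllables):
  The final syllable (6, son) is extrametrical; the stress domain is syllables 1–5.
  Weights: 1 fa L, 2 da L, 3 le:b H, 4 mod H, 5 bur H.
  Heavy syllables in the domain: 3, 4, 5. The rightmost is syllable 5 (bur).
  → primary stress on syllable 5.

yes: 4→5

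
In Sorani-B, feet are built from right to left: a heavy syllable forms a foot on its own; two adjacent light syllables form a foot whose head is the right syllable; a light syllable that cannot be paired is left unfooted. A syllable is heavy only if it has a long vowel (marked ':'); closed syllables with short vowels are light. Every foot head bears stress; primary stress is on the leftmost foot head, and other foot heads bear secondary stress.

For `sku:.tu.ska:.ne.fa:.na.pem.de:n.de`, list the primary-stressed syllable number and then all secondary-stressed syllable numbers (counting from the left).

primary 1, secondary 3, 5, 7, 8

Weights: 1 sku: H, 2 tu L, 3 ska: H, 4 ne L, 5 fa: H, 6 na L, 7 pem L, 8 de:n H, 9 de L.
Parse right to left (heavy = foot alone; LL = one foot; stranded L unfooted): (ˈsku:) tu (ˈska:) ne (ˈfa:) (na.ˈpem) (ˈde:n) de.
Foot heads: 1, 3, 5, 7, 8.
Primary stress on the leftmost head = syllable 1.
Secondary stress on 3, 5, 7, 8: ˈsku:.tu.ˌska:.ne.ˌfa:.na.ˌpem.ˌde:n.de.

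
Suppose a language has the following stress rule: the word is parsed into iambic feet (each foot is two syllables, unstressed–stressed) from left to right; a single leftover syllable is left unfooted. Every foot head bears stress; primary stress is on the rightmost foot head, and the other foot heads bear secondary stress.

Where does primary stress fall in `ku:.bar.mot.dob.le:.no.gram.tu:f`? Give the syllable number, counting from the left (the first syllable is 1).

8

Parse left to right into iambic (σˈσ) feet: (ku:.ˈbar) (mot.ˈdob) (le:.ˈno) (gram.ˈtu:f).
Foot heads (stressed positions): 2, 4, 6, 8.
End Rule Rightmost: primary stress on the rightmost head = syllable 8.
Primary stress: syllable 8 → ku:.bar.mot.dob.le:.no.gram.ˈtu:f.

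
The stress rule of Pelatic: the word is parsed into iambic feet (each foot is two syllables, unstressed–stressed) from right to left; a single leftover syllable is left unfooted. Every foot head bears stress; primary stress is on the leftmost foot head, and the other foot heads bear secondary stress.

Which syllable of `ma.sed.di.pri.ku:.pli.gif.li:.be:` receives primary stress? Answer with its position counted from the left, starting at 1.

3

Parse right to left into iambic (σˈσ) feet: ma (sed.ˈdi) (pri.ˈku:) (pli.ˈgif) (li:.ˈbe:). Syllable 1 is left unfooted.
Foot heads (stressed positions): 3, 5, 7, 9.
End Rule Leftmost: primary stress on the leftmost head = syllable 3.
Primary stress: syllable 3 → ma.sed.ˈdi.pri.ku:.pli.gif.li:.be:.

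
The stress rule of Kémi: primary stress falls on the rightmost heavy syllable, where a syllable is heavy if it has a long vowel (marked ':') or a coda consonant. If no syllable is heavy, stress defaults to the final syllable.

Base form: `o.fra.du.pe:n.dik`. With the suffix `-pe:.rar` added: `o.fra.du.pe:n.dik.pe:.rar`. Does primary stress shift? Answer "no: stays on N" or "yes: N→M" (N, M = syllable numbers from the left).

yes: 5→7

Base `o.fra.du.pe:n.dik` (5 syllables):
  Weights: 1 o L, 2 fra L, 3 du L, 4 pe:n H, 5 dik H.
  Heavy syllables in the domain: 4, 5. The rightmost is syllable 5 (dik).
  → primary stress on syllable 5.
Suffixed `o.fra.du.pe:n.dik.pe:.rar` (7 syllables):
  Weights: 1 o L, 2 fra L, 3 du L, 4 pe:n H, 5 dik H, 6 pe: H, 7 rar H.
  Heavy syllables in the domain: 4, 5, 6, 7. The rightmost is syllable 7 (rar).
  → primary stress on syllable 7.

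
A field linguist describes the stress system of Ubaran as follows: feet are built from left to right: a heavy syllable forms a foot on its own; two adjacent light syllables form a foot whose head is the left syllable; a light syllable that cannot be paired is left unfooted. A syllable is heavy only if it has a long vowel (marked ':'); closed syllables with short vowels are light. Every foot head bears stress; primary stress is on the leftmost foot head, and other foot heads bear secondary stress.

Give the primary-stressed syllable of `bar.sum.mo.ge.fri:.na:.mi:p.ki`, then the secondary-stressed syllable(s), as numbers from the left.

Weights: 1 bar L, 2 sum L, 3 mo L, 4 ge L, 5 fri: H, 6 na: H, 7 mi:p H, 8 ki L.
Parse left to right (heavy = foot alone; LL = one foot; stranded L unfooted): (ˈbar.sum) (ˈmo.ge) (ˈfri:) (ˈna:) (ˈmi:p) ki.
Foot heads: 1, 3, 5, 6, 7.
Primary stress on the leftmost head = syllable 1.
Secondary stress on 3, 5, 6, 7: ˈbar.sum.ˌmo.ge.ˌfri:.ˌna:.ˌmi:p.ki.

primary 1, secondary 3, 5, 6, 7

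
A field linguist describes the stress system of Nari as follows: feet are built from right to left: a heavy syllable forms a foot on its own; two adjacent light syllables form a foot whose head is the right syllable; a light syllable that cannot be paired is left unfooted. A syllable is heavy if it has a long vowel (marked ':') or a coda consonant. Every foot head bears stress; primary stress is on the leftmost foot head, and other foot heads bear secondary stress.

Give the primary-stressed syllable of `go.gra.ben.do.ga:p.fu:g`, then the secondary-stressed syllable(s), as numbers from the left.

Weights: 1 go L, 2 gra L, 3 ben H, 4 do L, 5 ga:p H, 6 fu:g H.
Parse right to left (heavy = foot alone; LL = one foot; stranded L unfooted): (go.ˈgra) (ˈben) do (ˈga:p) (ˈfu:g).
Foot heads: 2, 3, 5, 6.
Primary stress on the leftmost head = syllable 2.
Secondary stress on 3, 5, 6: go.ˈgra.ˌben.do.ˌga:p.ˌfu:g.

primary 2, secondary 3, 5, 6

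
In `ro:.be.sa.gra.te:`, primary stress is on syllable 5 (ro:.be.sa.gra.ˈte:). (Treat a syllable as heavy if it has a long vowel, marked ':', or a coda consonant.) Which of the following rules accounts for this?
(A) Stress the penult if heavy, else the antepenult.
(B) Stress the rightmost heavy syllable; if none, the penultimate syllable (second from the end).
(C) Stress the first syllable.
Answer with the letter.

Rule A → syllable 3 (observed: 5).
Rule B → syllable 5 ✓.
Rule C → syllable 1 (observed: 5).

B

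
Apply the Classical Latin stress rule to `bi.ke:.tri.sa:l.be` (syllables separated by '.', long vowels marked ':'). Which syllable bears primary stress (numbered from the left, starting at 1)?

Classical Latin: stress the penult if heavy (long vowel or closed), else the antepenult.
Weights: 3 tri L, 4 sa:l H, 5 be L.
The penult (syllable 4, sa:l) is heavy, so it takes stress.
Stress on syllable 4: bi.ke:.tri.ˈsa:l.be.

4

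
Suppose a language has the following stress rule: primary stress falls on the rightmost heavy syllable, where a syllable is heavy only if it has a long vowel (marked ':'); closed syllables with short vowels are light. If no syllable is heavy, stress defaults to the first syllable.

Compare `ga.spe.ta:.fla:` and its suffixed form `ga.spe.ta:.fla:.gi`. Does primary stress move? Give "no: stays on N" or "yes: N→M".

Base `ga.spe.ta:.fla:` (4 syllables):
  Weights: 1 ga L, 2 spe L, 3 ta: H, 4 fla: H.
  Heavy syllables in the domain: 3, 4. The rightmost is syllable 4 (fla:).
  → primary stress on syllable 4.
Suffixed `ga.spe.ta:.fla:.gi` (5 syllables):
  Weights: 1 ga L, 2 spe L, 3 ta: H, 4 fla: H, 5 gi L.
  Heavy syllables in the domain: 3, 4. The rightmost is syllable 4 (fla:).
  → primary stress on syllable 4.

no: stays on 4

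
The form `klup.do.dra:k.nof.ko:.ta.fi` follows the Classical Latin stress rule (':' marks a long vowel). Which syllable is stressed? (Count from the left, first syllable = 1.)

5

Classical Latin: stress the penult if heavy (long vowel or closed), else the antepenult.
Weights: 5 ko: H, 6 ta L, 7 fi L.
The penult (syllable 6, ta) is light, so stress falls on the antepenult (syllable 5, ko:).
Stress on syllable 5: klup.do.dra:k.nof.ˈko:.ta.fi.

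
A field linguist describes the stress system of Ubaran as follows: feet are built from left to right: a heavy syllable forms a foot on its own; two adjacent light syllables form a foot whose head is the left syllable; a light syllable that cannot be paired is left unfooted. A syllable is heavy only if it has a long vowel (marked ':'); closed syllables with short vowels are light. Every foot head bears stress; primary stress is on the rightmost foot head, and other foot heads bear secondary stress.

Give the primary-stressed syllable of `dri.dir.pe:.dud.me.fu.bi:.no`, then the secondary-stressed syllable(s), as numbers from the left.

primary 7, secondary 1, 3, 4

Weights: 1 dri L, 2 dir L, 3 pe: H, 4 dud L, 5 me L, 6 fu L, 7 bi: H, 8 no L.
Parse left to right (heavy = foot alone; LL = one foot; stranded L unfooted): (ˈdri.dir) (ˈpe:) (ˈdud.me) fu (ˈbi:) no.
Foot heads: 1, 3, 4, 7.
Primary stress on the rightmost head = syllable 7.
Secondary stress on 1, 3, 4: ˌdri.dir.ˌpe:.ˌdud.me.fu.ˈbi:.no.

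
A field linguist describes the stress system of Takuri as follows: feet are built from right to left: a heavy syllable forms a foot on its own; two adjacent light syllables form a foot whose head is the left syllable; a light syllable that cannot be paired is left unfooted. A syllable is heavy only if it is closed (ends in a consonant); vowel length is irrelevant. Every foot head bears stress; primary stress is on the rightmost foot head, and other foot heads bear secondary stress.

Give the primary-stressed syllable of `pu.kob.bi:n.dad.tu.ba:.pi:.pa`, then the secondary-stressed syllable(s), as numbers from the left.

primary 7, secondary 2, 3, 4, 5

Weights: 1 pu L, 2 kob H, 3 bi:n H, 4 dad H, 5 tu L, 6 ba: L, 7 pi: L, 8 pa L.
Parse right to left (heavy = foot alone; LL = one foot; stranded L unfooted): pu (ˈkob) (ˈbi:n) (ˈdad) (ˈtu.ba:) (ˈpi:.pa).
Foot heads: 2, 3, 4, 5, 7.
Primary stress on the rightmost head = syllable 7.
Secondary stress on 2, 3, 4, 5: pu.ˌkob.ˌbi:n.ˌdad.ˌtu.ba:.ˈpi:.pa.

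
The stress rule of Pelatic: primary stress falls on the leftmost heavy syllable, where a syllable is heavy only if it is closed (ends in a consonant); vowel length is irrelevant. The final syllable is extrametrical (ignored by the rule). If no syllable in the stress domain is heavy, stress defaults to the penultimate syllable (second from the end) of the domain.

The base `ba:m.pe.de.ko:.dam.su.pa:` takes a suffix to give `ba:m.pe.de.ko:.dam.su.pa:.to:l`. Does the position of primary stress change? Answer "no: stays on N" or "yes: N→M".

Base `ba:m.pe.de.ko:.dam.su.pa:` (7 syllables):
  The final syllable (7, pa:) is extrametrical; the stress domain is syllables 1–6.
  Weights: 1 ba:m H, 2 pe L, 3 de L, 4 ko: L, 5 dam H, 6 su L.
  Heavy syllables in the domain: 1, 5. The leftmost is syllable 1 (ba:m).
  → primary stress on syllable 1.
Suffixed `ba:m.pe.de.ko:.dam.su.pa:.to:l` (8 syllables):
  The final syllable (8, to:l) is extrametrical; the stress domain is syllables 1–7.
  Weights: 1 ba:m H, 2 pe L, 3 de L, 4 ko: L, 5 dam H, 6 su L, 7 pa: L.
  Heavy syllables in the domain: 1, 5. The leftmost is syllable 1 (ba:m).
  → primary stress on syllable 1.

no: stays on 1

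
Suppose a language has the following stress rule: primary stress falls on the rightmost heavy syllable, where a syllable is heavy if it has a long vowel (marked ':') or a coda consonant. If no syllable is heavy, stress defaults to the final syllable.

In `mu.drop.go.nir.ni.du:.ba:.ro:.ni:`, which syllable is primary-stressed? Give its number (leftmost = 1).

Weights: 1 mu L, 2 drop H, 3 go L, 4 nir H, 5 ni L, 6 du: H, 7 ba: H, 8 ro: H, 9 ni: H.
Heavy syllables in the domain: 2, 4, 6, 7, 8, 9. The rightmost is syllable 9 (ni:).
Primary stress: syllable 9 → mu.drop.go.nir.ni.du:.ba:.ro:.ˈni:.

9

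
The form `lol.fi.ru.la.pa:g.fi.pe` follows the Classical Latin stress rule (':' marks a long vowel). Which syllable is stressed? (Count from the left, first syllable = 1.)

Classical Latin: stress the penult if heavy (long vowel or closed), else the antepenult.
Weights: 5 pa:g H, 6 fi L, 7 pe L.
The penult (syllable 6, fi) is light, so stress falls on the antepenult (syllable 5, pa:g).
Stress on syllable 5: lol.fi.ru.la.ˈpa:g.fi.pe.

5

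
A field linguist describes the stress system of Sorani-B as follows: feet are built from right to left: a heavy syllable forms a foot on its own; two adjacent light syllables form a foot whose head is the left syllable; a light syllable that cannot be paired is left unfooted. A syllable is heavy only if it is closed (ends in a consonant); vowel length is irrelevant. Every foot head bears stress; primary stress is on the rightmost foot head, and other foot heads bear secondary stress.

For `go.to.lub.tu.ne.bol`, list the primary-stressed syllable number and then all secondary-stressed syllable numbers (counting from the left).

primary 6, secondary 1, 3, 4

Weights: 1 go L, 2 to L, 3 lub H, 4 tu L, 5 ne L, 6 bol H.
Parse right to left (heavy = foot alone; LL = one foot; stranded L unfooted): (ˈgo.to) (ˈlub) (ˈtu.ne) (ˈbol).
Foot heads: 1, 3, 4, 6.
Primary stress on the rightmost head = syllable 6.
Secondary stress on 1, 3, 4: ˌgo.to.ˌlub.ˌtu.ne.ˈbol.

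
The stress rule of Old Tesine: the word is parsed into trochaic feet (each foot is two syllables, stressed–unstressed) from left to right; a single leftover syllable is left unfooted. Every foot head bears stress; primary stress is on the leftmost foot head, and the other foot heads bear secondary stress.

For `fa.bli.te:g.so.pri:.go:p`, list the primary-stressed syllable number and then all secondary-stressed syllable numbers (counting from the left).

Parse left to right into trochaic (ˈσσ) feet: (ˈfa.bli) (ˈte:g.so) (ˈpri:.go:p).
Foot heads (stressed positions): 1, 3, 5.
End Rule Leftmost: primary stress on the leftmost head = syllable 1.
Secondary stress on 3, 5: ˈfa.bli.ˌte:g.so.ˌpri:.go:p.

primary 1, secondary 3, 5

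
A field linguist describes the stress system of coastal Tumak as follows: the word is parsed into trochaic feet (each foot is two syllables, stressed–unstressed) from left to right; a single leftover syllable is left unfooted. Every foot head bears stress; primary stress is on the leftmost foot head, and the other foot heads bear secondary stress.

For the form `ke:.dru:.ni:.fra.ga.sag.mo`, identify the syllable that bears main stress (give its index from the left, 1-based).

Parse left to right into trochaic (ˈσσ) feet: (ˈke:.dru:) (ˈni:.fra) (ˈga.sag) mo. Syllable 7 is left unfooted.
Foot heads (stressed positions): 1, 3, 5.
End Rule Leftmost: primary stress on the leftmost head = syllable 1.
Primary stress: syllable 1 → ˈke:.dru:.ni:.fra.ga.sag.mo.

1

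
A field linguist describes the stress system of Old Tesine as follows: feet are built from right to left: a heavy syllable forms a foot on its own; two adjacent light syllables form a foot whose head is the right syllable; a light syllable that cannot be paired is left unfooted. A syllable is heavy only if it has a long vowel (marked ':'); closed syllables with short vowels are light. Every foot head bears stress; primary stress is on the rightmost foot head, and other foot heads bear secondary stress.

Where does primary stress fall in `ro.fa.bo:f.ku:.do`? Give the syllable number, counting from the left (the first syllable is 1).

Weights: 1 ro L, 2 fa L, 3 bo:f H, 4 ku: H, 5 do L.
Parse right to left (heavy = foot alone; LL = one foot; stranded L unfooted): (ro.ˈfa) (ˈbo:f) (ˈku:) do.
Foot heads: 2, 3, 4.
Primary stress on the rightmost head = syllable 4.
Primary stress: syllable 4 → ro.fa.bo:f.ˈku:.do.

4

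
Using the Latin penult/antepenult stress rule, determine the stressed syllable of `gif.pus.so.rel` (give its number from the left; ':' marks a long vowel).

Classical Latin: stress the penult if heavy (long vowel or closed), else the antepenult.
Weights: 2 pus H, 3 so L, 4 rel H.
The penult (syllable 3, so) is light, so stress falls on the antepenult (syllable 2, pus).
Stress on syllable 2: gif.ˈpus.so.rel.

2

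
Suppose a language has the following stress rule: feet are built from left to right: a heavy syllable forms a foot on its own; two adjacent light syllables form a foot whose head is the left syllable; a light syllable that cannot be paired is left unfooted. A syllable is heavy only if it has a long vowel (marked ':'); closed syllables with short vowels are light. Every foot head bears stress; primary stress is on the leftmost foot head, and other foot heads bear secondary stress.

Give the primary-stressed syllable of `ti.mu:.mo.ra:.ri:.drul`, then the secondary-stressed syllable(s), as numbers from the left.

Weights: 1 ti L, 2 mu: H, 3 mo L, 4 ra: H, 5 ri: H, 6 drul L.
Parse left to right (heavy = foot alone; LL = one foot; stranded L unfooted): ti (ˈmu:) mo (ˈra:) (ˈri:) drul.
Foot heads: 2, 4, 5.
Primary stress on the leftmost head = syllable 2.
Secondary stress on 4, 5: ti.ˈmu:.mo.ˌra:.ˌri:.drul.

primary 2, secondary 4, 5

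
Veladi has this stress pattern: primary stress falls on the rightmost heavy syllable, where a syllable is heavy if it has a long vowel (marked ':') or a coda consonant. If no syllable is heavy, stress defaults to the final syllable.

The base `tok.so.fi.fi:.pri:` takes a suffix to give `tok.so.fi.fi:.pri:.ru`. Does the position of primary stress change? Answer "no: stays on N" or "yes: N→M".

no: stays on 5

Base `tok.so.fi.fi:.pri:` (5 syllables):
  Weights: 1 tok H, 2 so L, 3 fi L, 4 fi: H, 5 pri: H.
  Heavy syllables in the domain: 1, 4, 5. The rightmost is syllable 5 (pri:).
  → primary stress on syllable 5.
Suffixed `tok.so.fi.fi:.pri:.ru` (6 syllables):
  Weights: 1 tok H, 2 so L, 3 fi L, 4 fi: H, 5 pri: H, 6 ru L.
  Heavy syllables in the domain: 1, 4, 5. The rightmost is syllable 5 (pri:).
  → primary stress on syllable 5.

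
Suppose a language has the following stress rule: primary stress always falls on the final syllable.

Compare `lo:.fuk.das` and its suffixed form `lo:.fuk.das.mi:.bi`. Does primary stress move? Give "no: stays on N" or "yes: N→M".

yes: 3→5

Base `lo:.fuk.das` (3 syllables):
  The word has 3 syllables; the final syllable is syllable 3 (das).
  → primary stress on syllable 3.
Suffixed `lo:.fuk.das.mi:.bi` (5 syllables):
  The word has 5 syllables; the final syllable is syllable 5 (bi).
  → primary stress on syllable 5.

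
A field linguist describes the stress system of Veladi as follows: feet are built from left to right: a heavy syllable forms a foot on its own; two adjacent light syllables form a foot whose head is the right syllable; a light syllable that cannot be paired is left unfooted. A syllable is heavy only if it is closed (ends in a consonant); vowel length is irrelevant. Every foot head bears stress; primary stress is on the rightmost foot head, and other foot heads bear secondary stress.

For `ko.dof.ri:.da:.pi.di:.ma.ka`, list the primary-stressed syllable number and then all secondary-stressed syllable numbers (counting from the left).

Weights: 1 ko L, 2 dof H, 3 ri: L, 4 da: L, 5 pi L, 6 di: L, 7 ma L, 8 ka L.
Parse left to right (heavy = foot alone; LL = one foot; stranded L unfooted): ko (ˈdof) (ri:.ˈda:) (pi.ˈdi:) (ma.ˈka).
Foot heads: 2, 4, 6, 8.
Primary stress on the rightmost head = syllable 8.
Secondary stress on 2, 4, 6: ko.ˌdof.ri:.ˌda:.pi.ˌdi:.ma.ˈka.

primary 8, secondary 2, 4, 6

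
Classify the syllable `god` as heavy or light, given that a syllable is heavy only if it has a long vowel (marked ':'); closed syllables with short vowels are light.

light

`god`: short vowel, closed (coda /d/). Short vowel → light.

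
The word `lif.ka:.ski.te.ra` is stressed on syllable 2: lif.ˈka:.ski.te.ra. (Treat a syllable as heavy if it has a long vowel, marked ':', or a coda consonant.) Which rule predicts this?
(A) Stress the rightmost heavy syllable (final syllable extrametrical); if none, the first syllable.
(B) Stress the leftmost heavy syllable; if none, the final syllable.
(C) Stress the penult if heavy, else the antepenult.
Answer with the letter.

A

Rule A → syllable 2 ✓.
Rule B → syllable 1 (observed: 2).
Rule C → syllable 3 (observed: 2).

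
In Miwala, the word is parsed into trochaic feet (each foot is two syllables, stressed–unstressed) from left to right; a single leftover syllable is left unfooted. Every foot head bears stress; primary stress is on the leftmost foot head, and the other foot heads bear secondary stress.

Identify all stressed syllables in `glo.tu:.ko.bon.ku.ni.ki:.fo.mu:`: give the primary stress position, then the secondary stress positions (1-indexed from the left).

Parse left to right into trochaic (ˈσσ) feet: (ˈglo.tu:) (ˈko.bon) (ˈku.ni) (ˈki:.fo) mu:. Syllable 9 is left unfooted.
Foot heads (stressed positions): 1, 3, 5, 7.
End Rule Leftmost: primary stress on the leftmost head = syllable 1.
Secondary stress on 3, 5, 7: ˈglo.tu:.ˌko.bon.ˌku.ni.ˌki:.fo.mu:.

primary 1, secondary 3, 5, 7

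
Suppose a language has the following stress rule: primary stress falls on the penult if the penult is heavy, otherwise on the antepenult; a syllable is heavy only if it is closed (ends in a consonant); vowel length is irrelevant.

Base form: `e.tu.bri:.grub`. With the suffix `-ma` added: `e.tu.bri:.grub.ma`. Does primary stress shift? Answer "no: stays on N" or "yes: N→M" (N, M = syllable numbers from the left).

yes: 2→4

Base `e.tu.bri:.grub` (4 syllables):
  Weights: 2 tu L, 3 bri: L, 4 grub H.
  The penult (syllable 3, bri:) is light, so stress falls on the antepenult (syllable 2, tu).
  → primary stress on syllable 2.
Suffixed `e.tu.bri:.grub.ma` (5 syllables):
  Weights: 3 bri: L, 4 grub H, 5 ma L.
  The penult (syllable 4, grub) is heavy, so it takes stress.
  → primary stress on syllable 4.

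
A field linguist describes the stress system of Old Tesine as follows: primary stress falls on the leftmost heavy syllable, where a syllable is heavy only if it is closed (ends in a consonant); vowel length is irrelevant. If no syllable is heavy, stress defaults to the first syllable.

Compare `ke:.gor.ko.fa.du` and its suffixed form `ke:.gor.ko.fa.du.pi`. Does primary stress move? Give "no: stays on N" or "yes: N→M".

Base `ke:.gor.ko.fa.du` (5 syllables):
  Weights: 1 ke: L, 2 gor H, 3 ko L, 4 fa L, 5 du L.
  Heavy syllables in the domain: 2. The leftmost is syllable 2 (gor).
  → primary stress on syllable 2.
Suffixed `ke:.gor.ko.fa.du.pi` (6 syllables):
  Weights: 1 ke: L, 2 gor H, 3 ko L, 4 fa L, 5 du L, 6 pi L.
  Heavy syllables in the domain: 2. The leftmost is syllable 2 (gor).
  → primary stress on syllable 2.

no: stays on 2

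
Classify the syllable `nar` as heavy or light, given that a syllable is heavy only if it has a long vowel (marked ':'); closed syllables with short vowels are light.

`nar`: short vowel, closed (coda /r/). Short vowel → light.

light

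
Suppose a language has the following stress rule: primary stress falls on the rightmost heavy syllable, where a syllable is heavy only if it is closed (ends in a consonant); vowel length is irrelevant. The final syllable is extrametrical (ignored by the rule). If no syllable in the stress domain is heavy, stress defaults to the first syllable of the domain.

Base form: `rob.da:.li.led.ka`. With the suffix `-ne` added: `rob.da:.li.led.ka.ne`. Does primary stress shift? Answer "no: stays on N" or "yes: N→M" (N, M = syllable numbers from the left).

Base `rob.da:.li.led.ka` (5 syllables):
  The final syllable (5, ka) is extrametrical; the stress domain is syllables 1–4.
  Weights: 1 rob H, 2 da: L, 3 li L, 4 led H.
  Heavy syllables in the domain: 1, 4. The rightmost is syllable 4 (led).
  → primary stress on syllable 4.
Suffixed `rob.da:.li.led.ka.ne` (6 syllables):
  The final syllable (6, ne) is extrametrical; the stress domain is syllables 1–5.
  Weights: 1 rob H, 2 da: L, 3 li L, 4 led H, 5 ka L.
  Heavy syllables in the domain: 1, 4. The rightmost is syllable 4 (led).
  → primary stress on syllable 4.

no: stays on 4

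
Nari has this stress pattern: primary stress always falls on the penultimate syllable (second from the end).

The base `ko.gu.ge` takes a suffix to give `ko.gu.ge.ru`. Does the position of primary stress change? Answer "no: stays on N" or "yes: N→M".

Base `ko.gu.ge` (3 syllables):
  The word has 3 syllables; the penultimate syllable (second from the end) is syllable 2 (gu).
  → primary stress on syllable 2.
Suffixed `ko.gu.ge.ru` (4 syllables):
  The word has 4 syllables; the penultimate syllable (second from the end) is syllable 3 (ge).
  → primary stress on syllable 3.

yes: 2→3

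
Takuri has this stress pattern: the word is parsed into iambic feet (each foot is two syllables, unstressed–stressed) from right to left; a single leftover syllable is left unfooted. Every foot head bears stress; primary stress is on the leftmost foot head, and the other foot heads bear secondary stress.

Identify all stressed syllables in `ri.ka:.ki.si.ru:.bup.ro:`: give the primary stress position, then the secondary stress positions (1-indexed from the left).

primary 3, secondary 5, 7

Parse right to left into iambic (σˈσ) feet: ri (ka:.ˈki) (si.ˈru:) (bup.ˈro:). Syllable 1 is left unfooted.
Foot heads (stressed positions): 3, 5, 7.
End Rule Leftmost: primary stress on the leftmost head = syllable 3.
Secondary stress on 5, 7: ri.ka:.ˈki.si.ˌru:.bup.ˌro:.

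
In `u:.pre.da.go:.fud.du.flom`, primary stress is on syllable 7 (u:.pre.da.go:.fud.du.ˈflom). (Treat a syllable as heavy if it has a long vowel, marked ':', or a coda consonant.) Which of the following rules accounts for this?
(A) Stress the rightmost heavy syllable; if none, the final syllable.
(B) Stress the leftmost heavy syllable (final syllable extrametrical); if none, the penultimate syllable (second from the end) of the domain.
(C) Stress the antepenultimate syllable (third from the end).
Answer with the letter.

Rule A → syllable 7 ✓.
Rule B → syllable 1 (observed: 7).
Rule C → syllable 5 (observed: 7).

A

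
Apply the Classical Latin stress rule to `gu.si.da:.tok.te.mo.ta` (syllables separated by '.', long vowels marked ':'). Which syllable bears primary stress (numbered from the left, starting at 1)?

5

Classical Latin: stress the penult if heavy (long vowel or closed), else the antepenult.
Weights: 5 te L, 6 mo L, 7 ta L.
The penult (syllable 6, mo) is light, so stress falls on the antepenult (syllable 5, te).
Stress on syllable 5: gu.si.da:.tok.ˈte.mo.ta.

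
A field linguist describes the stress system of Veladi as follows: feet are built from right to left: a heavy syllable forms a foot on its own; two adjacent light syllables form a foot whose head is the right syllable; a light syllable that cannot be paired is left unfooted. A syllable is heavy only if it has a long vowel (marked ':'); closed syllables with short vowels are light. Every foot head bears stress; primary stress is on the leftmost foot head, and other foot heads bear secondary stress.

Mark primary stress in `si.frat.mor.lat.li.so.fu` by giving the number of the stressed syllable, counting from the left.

Weights: 1 si L, 2 frat L, 3 mor L, 4 lat L, 5 li L, 6 so L, 7 fu L.
Parse right to left (heavy = foot alone; LL = one foot; stranded L unfooted): si (frat.ˈmor) (lat.ˈli) (so.ˈfu).
Foot heads: 3, 5, 7.
Primary stress on the leftmost head = syllable 3.
Primary stress: syllable 3 → si.frat.ˈmor.lat.li.so.fu.

3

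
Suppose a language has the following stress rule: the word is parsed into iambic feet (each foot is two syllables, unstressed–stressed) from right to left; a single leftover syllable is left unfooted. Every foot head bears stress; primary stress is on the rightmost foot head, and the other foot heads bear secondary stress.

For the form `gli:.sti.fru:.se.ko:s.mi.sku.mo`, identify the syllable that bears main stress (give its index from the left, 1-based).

Parse right to left into iambic (σˈσ) feet: (gli:.ˈsti) (fru:.ˈse) (ko:s.ˈmi) (sku.ˈmo).
Foot heads (stressed positions): 2, 4, 6, 8.
End Rule Rightmost: primary stress on the rightmost head = syllable 8.
Primary stress: syllable 8 → gli:.sti.fru:.se.ko:s.mi.sku.ˈmo.

8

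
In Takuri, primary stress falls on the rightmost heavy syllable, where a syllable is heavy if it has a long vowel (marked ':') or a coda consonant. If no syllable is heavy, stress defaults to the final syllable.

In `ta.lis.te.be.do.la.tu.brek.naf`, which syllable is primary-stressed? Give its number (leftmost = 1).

Weights: 1 ta L, 2 lis H, 3 te L, 4 be L, 5 do L, 6 la L, 7 tu L, 8 brek H, 9 naf H.
Heavy syllables in the domain: 2, 8, 9. The rightmost is syllable 9 (naf).
Primary stress: syllable 9 → ta.lis.te.be.do.la.tu.brek.ˈnaf.

9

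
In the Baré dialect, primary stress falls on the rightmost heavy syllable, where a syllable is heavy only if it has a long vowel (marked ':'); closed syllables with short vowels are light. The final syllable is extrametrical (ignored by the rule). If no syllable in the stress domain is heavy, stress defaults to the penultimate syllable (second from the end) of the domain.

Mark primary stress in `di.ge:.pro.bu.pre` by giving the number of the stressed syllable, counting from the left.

The final syllable (5, pre) is extrametrical; the stress domain is syllables 1–4.
Weights: 1 di L, 2 ge: H, 3 pro L, 4 bu L.
Heavy syllables in the domain: 2. The rightmost is syllable 2 (ge:).
Primary stress: syllable 2 → di.ˈge:.pro.bu.pre.

2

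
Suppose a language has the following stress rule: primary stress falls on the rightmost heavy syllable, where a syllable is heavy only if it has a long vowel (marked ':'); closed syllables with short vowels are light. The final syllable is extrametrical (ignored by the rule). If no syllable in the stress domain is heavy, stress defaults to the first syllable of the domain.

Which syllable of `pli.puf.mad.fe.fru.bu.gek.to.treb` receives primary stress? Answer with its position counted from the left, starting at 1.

1

The final syllable (9, treb) is extrametrical; the stress domain is syllables 1–8.
Weights: 1 pli L, 2 puf L, 3 mad L, 4 fe L, 5 fru L, 6 bu L, 7 gek L, 8 to L.
No heavy syllable in the domain; default to the first syllable of the domain = syllable 1.
Primary stress: syllable 1 → ˈpli.puf.mad.fe.fru.bu.gek.to.treb.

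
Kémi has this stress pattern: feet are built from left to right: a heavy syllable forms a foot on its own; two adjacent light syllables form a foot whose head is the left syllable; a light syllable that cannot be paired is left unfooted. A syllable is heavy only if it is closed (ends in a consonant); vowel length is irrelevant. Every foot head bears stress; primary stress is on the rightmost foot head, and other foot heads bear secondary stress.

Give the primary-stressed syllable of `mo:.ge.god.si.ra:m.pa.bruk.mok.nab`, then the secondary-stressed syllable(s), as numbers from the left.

primary 9, secondary 1, 3, 5, 7, 8

Weights: 1 mo: L, 2 ge L, 3 god H, 4 si L, 5 ra:m H, 6 pa L, 7 bruk H, 8 mok H, 9 nab H.
Parse left to right (heavy = foot alone; LL = one foot; stranded L unfooted): (ˈmo:.ge) (ˈgod) si (ˈra:m) pa (ˈbruk) (ˈmok) (ˈnab).
Foot heads: 1, 3, 5, 7, 8, 9.
Primary stress on the rightmost head = syllable 9.
Secondary stress on 1, 3, 5, 7, 8: ˌmo:.ge.ˌgod.si.ˌra:m.pa.ˌbruk.ˌmok.ˈnab.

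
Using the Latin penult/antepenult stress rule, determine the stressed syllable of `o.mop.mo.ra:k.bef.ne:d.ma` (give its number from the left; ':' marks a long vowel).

6

Classical Latin: stress the penult if heavy (long vowel or closed), else the antepenult.
Weights: 5 bef H, 6 ne:d H, 7 ma L.
The penult (syllable 6, ne:d) is heavy, so it takes stress.
Stress on syllable 6: o.mop.mo.ra:k.bef.ˈne:d.ma.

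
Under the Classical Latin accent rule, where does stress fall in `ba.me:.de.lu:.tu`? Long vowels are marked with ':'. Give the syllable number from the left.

4

Classical Latin: stress the penult if heavy (long vowel or closed), else the antepenult.
Weights: 3 de L, 4 lu: H, 5 tu L.
The penult (syllable 4, lu:) is heavy, so it takes stress.
Stress on syllable 4: ba.me:.de.ˈlu:.tu.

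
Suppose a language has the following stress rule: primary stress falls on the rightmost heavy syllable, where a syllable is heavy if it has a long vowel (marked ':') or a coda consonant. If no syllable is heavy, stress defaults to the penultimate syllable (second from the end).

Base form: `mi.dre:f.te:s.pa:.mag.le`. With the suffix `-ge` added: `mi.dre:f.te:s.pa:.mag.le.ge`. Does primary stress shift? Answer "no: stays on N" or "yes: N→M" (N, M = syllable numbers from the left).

Base `mi.dre:f.te:s.pa:.mag.le` (6 syllables):
  Weights: 1 mi L, 2 dre:f H, 3 te:s H, 4 pa: H, 5 mag H, 6 le L.
  Heavy syllables in the domain: 2, 3, 4, 5. The rightmost is syllable 5 (mag).
  → primary stress on syllable 5.
Suffixed `mi.dre:f.te:s.pa:.mag.le.ge` (7 syllables):
  Weights: 1 mi L, 2 dre:f H, 3 te:s H, 4 pa: H, 5 mag H, 6 le L, 7 ge L.
  Heavy syllables in the domain: 2, 3, 4, 5. The rightmost is syllable 5 (mag).
  → primary stress on syllable 5.

no: stays on 5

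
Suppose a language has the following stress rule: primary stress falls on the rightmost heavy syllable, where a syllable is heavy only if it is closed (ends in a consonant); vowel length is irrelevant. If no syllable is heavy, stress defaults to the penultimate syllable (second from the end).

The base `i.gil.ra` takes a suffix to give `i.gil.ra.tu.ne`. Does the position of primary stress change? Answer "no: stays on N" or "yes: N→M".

Base `i.gil.ra` (3 syllables):
  Weights: 1 i L, 2 gil H, 3 ra L.
  Heavy syllables in the domain: 2. The rightmost is syllable 2 (gil).
  → primary stress on syllable 2.
Suffixed `i.gil.ra.tu.ne` (5 syllables):
  Weights: 1 i L, 2 gil H, 3 ra L, 4 tu L, 5 ne L.
  Heavy syllables in the domain: 2. The rightmost is syllable 2 (gil).
  → primary stress on syllable 2.

no: stays on 2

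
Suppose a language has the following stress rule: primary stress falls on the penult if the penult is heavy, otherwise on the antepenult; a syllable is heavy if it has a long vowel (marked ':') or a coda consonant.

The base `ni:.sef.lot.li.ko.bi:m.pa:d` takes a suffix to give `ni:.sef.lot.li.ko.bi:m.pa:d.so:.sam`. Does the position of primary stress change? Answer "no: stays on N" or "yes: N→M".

yes: 6→8

Base `ni:.sef.lot.li.ko.bi:m.pa:d` (7 syllables):
  Weights: 5 ko L, 6 bi:m H, 7 pa:d H.
  The penult (syllable 6, bi:m) is heavy, so it takes stress.
  → primary stress on syllable 6.
Suffixed `ni:.sef.lot.li.ko.bi:m.pa:d.so:.sam` (9 syllables):
  Weights: 7 pa:d H, 8 so: H, 9 sam H.
  The penult (syllable 8, so:) is heavy, so it takes stress.
  → primary stress on syllable 8.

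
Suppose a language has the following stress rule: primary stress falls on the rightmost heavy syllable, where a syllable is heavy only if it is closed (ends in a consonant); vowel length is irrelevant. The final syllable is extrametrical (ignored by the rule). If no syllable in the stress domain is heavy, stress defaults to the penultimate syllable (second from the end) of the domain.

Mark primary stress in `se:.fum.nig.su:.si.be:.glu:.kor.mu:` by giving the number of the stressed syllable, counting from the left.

8

The final syllable (9, mu:) is extrametrical; the stress domain is syllables 1–8.
Weights: 1 se: L, 2 fum H, 3 nig H, 4 su: L, 5 si L, 6 be: L, 7 glu: L, 8 kor H.
Heavy syllables in the domain: 2, 3, 8. The rightmost is syllable 8 (kor).
Primary stress: syllable 8 → se:.fum.nig.su:.si.be:.glu:.ˈkor.mu:.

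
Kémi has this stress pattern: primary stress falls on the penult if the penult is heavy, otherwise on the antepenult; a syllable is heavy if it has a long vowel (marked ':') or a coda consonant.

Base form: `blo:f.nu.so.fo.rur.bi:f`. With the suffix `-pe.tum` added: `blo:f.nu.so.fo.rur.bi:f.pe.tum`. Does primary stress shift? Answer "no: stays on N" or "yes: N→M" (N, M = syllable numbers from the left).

yes: 5→6

Base `blo:f.nu.so.fo.rur.bi:f` (6 syllables):
  Weights: 4 fo L, 5 rur H, 6 bi:f H.
  The penult (syllable 5, rur) is heavy, so it takes stress.
  → primary stress on syllable 5.
Suffixed `blo:f.nu.so.fo.rur.bi:f.pe.tum` (8 syllables):
  Weights: 6 bi:f H, 7 pe L, 8 tum H.
  The penult (syllable 7, pe) is light, so stress falls on the antepenult (syllable 6, bi:f).
  → primary stress on syllable 6.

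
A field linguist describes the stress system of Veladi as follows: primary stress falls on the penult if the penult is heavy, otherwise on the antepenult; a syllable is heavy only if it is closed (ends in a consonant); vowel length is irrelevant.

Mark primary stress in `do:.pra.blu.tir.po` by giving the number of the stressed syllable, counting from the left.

4

Weights: 3 blu L, 4 tir H, 5 po L.
The penult (syllable 4, tir) is heavy, so it takes stress.
Primary stress: syllable 4 → do:.pra.blu.ˈtir.po.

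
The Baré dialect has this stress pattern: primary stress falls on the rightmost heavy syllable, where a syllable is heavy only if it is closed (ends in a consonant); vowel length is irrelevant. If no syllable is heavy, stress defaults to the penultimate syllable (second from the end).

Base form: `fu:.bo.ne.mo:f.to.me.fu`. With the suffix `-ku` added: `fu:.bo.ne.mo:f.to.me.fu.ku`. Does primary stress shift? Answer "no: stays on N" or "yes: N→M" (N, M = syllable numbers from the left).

Base `fu:.bo.ne.mo:f.to.me.fu` (7 syllables):
  Weights: 1 fu: L, 2 bo L, 3 ne L, 4 mo:f H, 5 to L, 6 me L, 7 fu L.
  Heavy syllables in the domain: 4. The rightmost is syllable 4 (mo:f).
  → primary stress on syllable 4.
Suffixed `fu:.bo.ne.mo:f.to.me.fu.ku` (8 syllables):
  Weights: 1 fu: L, 2 bo L, 3 ne L, 4 mo:f H, 5 to L, 6 me L, 7 fu L, 8 ku L.
  Heavy syllables in the domain: 4. The rightmost is syllable 4 (mo:f).
  → primary stress on syllable 4.

no: stays on 4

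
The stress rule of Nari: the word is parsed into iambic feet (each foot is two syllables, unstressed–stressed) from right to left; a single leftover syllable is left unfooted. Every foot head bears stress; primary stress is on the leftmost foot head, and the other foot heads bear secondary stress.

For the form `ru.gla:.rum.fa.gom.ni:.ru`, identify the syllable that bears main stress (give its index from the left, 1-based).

3

Parse right to left into iambic (σˈσ) feet: ru (gla:.ˈrum) (fa.ˈgom) (ni:.ˈru). Syllable 1 is left unfooted.
Foot heads (stressed positions): 3, 5, 7.
End Rule Leftmost: primary stress on the leftmost head = syllable 3.
Primary stress: syllable 3 → ru.gla:.ˈrum.fa.gom.ni:.ru.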